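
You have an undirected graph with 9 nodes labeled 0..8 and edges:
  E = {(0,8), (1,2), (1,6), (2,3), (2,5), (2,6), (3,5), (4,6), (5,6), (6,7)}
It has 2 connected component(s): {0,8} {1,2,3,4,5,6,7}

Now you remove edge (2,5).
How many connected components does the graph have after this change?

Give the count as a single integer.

Initial component count: 2
Remove (2,5): not a bridge. Count unchanged: 2.
  After removal, components: {0,8} {1,2,3,4,5,6,7}
New component count: 2

Answer: 2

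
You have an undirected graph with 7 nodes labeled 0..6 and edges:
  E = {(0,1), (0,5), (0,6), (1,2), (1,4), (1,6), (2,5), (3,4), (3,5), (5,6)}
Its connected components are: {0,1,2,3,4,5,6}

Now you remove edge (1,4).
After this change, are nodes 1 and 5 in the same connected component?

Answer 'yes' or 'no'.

Initial components: {0,1,2,3,4,5,6}
Removing edge (1,4): not a bridge — component count unchanged at 1.
New components: {0,1,2,3,4,5,6}
Are 1 and 5 in the same component? yes

Answer: yes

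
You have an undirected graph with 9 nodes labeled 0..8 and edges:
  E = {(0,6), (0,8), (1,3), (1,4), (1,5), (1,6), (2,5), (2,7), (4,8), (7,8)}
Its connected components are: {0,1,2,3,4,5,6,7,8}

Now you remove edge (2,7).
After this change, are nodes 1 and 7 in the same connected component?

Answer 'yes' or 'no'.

Answer: yes

Derivation:
Initial components: {0,1,2,3,4,5,6,7,8}
Removing edge (2,7): not a bridge — component count unchanged at 1.
New components: {0,1,2,3,4,5,6,7,8}
Are 1 and 7 in the same component? yes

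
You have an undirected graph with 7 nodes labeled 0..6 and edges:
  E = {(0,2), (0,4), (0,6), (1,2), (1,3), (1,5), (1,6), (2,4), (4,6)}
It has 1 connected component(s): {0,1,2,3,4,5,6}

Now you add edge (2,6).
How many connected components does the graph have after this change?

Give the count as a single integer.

Answer: 1

Derivation:
Initial component count: 1
Add (2,6): endpoints already in same component. Count unchanged: 1.
New component count: 1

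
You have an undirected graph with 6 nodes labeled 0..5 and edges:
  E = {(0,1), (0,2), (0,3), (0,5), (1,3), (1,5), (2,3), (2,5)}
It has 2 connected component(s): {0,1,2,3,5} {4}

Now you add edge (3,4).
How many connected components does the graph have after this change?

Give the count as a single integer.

Initial component count: 2
Add (3,4): merges two components. Count decreases: 2 -> 1.
New component count: 1

Answer: 1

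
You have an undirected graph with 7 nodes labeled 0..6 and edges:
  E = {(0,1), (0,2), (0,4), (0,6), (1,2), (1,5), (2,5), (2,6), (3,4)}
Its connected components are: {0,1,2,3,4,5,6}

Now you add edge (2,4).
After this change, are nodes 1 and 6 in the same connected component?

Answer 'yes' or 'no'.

Initial components: {0,1,2,3,4,5,6}
Adding edge (2,4): both already in same component {0,1,2,3,4,5,6}. No change.
New components: {0,1,2,3,4,5,6}
Are 1 and 6 in the same component? yes

Answer: yes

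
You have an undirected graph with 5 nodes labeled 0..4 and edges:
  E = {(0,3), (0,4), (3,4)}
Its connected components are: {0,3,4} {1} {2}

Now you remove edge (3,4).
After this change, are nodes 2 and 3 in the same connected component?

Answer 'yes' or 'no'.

Initial components: {0,3,4} {1} {2}
Removing edge (3,4): not a bridge — component count unchanged at 3.
New components: {0,3,4} {1} {2}
Are 2 and 3 in the same component? no

Answer: no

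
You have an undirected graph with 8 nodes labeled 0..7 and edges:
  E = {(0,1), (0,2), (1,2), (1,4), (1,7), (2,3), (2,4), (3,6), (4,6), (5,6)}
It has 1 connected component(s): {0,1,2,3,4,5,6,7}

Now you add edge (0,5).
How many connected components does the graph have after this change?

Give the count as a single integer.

Initial component count: 1
Add (0,5): endpoints already in same component. Count unchanged: 1.
New component count: 1

Answer: 1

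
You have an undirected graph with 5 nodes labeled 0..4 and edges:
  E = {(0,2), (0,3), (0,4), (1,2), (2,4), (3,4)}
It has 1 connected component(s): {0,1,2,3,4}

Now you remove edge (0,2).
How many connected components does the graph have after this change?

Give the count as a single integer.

Initial component count: 1
Remove (0,2): not a bridge. Count unchanged: 1.
  After removal, components: {0,1,2,3,4}
New component count: 1

Answer: 1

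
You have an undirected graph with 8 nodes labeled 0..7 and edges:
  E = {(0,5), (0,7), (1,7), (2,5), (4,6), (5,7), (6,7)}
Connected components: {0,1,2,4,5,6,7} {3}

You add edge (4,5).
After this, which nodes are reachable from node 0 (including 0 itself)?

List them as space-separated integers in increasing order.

Before: nodes reachable from 0: {0,1,2,4,5,6,7}
Adding (4,5): both endpoints already in same component. Reachability from 0 unchanged.
After: nodes reachable from 0: {0,1,2,4,5,6,7}

Answer: 0 1 2 4 5 6 7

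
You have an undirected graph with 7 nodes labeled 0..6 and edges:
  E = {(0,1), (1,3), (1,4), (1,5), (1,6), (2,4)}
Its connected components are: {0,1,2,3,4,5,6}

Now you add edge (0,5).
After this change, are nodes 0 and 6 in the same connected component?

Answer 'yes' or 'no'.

Initial components: {0,1,2,3,4,5,6}
Adding edge (0,5): both already in same component {0,1,2,3,4,5,6}. No change.
New components: {0,1,2,3,4,5,6}
Are 0 and 6 in the same component? yes

Answer: yes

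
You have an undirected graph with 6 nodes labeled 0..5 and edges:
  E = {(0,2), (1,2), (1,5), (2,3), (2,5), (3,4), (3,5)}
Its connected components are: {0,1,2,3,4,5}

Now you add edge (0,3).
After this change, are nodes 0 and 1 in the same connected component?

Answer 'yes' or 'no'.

Initial components: {0,1,2,3,4,5}
Adding edge (0,3): both already in same component {0,1,2,3,4,5}. No change.
New components: {0,1,2,3,4,5}
Are 0 and 1 in the same component? yes

Answer: yes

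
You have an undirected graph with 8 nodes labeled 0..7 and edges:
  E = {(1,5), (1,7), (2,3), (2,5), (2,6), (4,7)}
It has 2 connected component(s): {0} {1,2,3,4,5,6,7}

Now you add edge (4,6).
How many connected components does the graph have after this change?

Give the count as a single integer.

Answer: 2

Derivation:
Initial component count: 2
Add (4,6): endpoints already in same component. Count unchanged: 2.
New component count: 2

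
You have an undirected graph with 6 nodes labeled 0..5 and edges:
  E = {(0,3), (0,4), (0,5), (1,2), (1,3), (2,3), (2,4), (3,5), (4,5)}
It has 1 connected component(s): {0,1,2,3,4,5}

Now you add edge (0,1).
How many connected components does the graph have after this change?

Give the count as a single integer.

Initial component count: 1
Add (0,1): endpoints already in same component. Count unchanged: 1.
New component count: 1

Answer: 1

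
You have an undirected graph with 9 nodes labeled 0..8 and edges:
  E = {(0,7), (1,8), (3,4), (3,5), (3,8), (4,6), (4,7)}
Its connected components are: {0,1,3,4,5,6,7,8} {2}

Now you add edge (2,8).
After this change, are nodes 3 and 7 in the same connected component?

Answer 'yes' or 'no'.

Initial components: {0,1,3,4,5,6,7,8} {2}
Adding edge (2,8): merges {2} and {0,1,3,4,5,6,7,8}.
New components: {0,1,2,3,4,5,6,7,8}
Are 3 and 7 in the same component? yes

Answer: yes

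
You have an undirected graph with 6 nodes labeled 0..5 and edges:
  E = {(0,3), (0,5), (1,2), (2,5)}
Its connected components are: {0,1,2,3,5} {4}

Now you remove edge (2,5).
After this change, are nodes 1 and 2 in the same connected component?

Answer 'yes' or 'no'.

Answer: yes

Derivation:
Initial components: {0,1,2,3,5} {4}
Removing edge (2,5): it was a bridge — component count 2 -> 3.
New components: {0,3,5} {1,2} {4}
Are 1 and 2 in the same component? yes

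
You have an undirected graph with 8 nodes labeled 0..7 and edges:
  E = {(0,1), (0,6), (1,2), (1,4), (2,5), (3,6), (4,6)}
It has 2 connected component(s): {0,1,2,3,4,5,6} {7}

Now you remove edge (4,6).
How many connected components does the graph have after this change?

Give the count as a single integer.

Answer: 2

Derivation:
Initial component count: 2
Remove (4,6): not a bridge. Count unchanged: 2.
  After removal, components: {0,1,2,3,4,5,6} {7}
New component count: 2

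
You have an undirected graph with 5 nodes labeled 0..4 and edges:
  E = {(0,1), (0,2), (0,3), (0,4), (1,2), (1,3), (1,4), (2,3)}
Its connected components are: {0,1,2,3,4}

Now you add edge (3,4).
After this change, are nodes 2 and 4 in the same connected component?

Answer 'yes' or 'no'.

Answer: yes

Derivation:
Initial components: {0,1,2,3,4}
Adding edge (3,4): both already in same component {0,1,2,3,4}. No change.
New components: {0,1,2,3,4}
Are 2 and 4 in the same component? yes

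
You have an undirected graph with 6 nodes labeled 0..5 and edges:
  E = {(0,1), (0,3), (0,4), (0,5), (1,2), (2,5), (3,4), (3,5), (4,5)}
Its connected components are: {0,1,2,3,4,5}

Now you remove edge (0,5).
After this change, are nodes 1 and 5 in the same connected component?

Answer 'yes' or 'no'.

Initial components: {0,1,2,3,4,5}
Removing edge (0,5): not a bridge — component count unchanged at 1.
New components: {0,1,2,3,4,5}
Are 1 and 5 in the same component? yes

Answer: yes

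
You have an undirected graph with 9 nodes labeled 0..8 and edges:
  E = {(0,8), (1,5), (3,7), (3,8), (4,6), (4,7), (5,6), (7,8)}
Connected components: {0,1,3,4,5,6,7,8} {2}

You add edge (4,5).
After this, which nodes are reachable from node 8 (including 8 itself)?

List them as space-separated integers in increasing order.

Before: nodes reachable from 8: {0,1,3,4,5,6,7,8}
Adding (4,5): both endpoints already in same component. Reachability from 8 unchanged.
After: nodes reachable from 8: {0,1,3,4,5,6,7,8}

Answer: 0 1 3 4 5 6 7 8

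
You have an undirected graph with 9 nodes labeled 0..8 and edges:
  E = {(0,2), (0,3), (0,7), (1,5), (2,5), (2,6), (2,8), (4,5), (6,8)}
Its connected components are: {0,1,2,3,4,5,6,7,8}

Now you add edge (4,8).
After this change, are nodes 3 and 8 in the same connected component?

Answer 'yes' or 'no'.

Initial components: {0,1,2,3,4,5,6,7,8}
Adding edge (4,8): both already in same component {0,1,2,3,4,5,6,7,8}. No change.
New components: {0,1,2,3,4,5,6,7,8}
Are 3 and 8 in the same component? yes

Answer: yes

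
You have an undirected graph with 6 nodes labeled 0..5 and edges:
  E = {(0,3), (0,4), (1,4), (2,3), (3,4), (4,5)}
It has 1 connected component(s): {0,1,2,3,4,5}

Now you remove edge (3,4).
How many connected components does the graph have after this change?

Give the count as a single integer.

Initial component count: 1
Remove (3,4): not a bridge. Count unchanged: 1.
  After removal, components: {0,1,2,3,4,5}
New component count: 1

Answer: 1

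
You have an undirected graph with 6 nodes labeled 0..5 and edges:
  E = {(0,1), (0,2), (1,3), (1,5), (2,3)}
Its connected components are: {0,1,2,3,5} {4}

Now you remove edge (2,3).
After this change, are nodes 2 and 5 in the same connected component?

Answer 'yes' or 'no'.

Answer: yes

Derivation:
Initial components: {0,1,2,3,5} {4}
Removing edge (2,3): not a bridge — component count unchanged at 2.
New components: {0,1,2,3,5} {4}
Are 2 and 5 in the same component? yes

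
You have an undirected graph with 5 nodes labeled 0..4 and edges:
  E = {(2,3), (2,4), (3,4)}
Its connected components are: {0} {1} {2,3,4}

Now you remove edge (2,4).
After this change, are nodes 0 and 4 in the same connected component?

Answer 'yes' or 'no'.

Answer: no

Derivation:
Initial components: {0} {1} {2,3,4}
Removing edge (2,4): not a bridge — component count unchanged at 3.
New components: {0} {1} {2,3,4}
Are 0 and 4 in the same component? no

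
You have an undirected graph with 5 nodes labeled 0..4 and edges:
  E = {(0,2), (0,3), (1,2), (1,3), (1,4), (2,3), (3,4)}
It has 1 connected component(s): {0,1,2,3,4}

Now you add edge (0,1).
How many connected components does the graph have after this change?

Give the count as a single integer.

Initial component count: 1
Add (0,1): endpoints already in same component. Count unchanged: 1.
New component count: 1

Answer: 1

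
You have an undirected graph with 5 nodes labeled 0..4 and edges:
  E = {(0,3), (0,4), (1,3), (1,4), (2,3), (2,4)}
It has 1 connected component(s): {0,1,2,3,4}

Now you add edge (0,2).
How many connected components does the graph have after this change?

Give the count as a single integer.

Initial component count: 1
Add (0,2): endpoints already in same component. Count unchanged: 1.
New component count: 1

Answer: 1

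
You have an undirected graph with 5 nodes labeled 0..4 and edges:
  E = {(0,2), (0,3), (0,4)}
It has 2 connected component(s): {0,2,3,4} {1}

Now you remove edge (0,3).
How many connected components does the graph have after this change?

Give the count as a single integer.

Initial component count: 2
Remove (0,3): it was a bridge. Count increases: 2 -> 3.
  After removal, components: {0,2,4} {1} {3}
New component count: 3

Answer: 3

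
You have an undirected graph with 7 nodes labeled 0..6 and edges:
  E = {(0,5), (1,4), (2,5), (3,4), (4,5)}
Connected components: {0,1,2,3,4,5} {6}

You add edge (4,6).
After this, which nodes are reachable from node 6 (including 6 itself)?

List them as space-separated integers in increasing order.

Answer: 0 1 2 3 4 5 6

Derivation:
Before: nodes reachable from 6: {6}
Adding (4,6): merges 6's component with another. Reachability grows.
After: nodes reachable from 6: {0,1,2,3,4,5,6}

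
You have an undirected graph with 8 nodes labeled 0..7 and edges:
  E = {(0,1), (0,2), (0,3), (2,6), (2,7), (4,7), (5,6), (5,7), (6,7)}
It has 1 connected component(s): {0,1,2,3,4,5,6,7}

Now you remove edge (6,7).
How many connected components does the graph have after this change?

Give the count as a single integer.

Answer: 1

Derivation:
Initial component count: 1
Remove (6,7): not a bridge. Count unchanged: 1.
  After removal, components: {0,1,2,3,4,5,6,7}
New component count: 1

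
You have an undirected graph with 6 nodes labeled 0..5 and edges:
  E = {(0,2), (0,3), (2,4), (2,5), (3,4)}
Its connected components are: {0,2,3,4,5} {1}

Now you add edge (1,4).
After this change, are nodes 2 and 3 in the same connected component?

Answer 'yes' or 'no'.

Initial components: {0,2,3,4,5} {1}
Adding edge (1,4): merges {1} and {0,2,3,4,5}.
New components: {0,1,2,3,4,5}
Are 2 and 3 in the same component? yes

Answer: yes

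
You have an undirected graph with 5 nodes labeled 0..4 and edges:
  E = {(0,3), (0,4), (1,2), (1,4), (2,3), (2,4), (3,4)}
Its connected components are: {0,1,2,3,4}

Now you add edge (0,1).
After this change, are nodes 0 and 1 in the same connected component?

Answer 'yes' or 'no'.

Answer: yes

Derivation:
Initial components: {0,1,2,3,4}
Adding edge (0,1): both already in same component {0,1,2,3,4}. No change.
New components: {0,1,2,3,4}
Are 0 and 1 in the same component? yes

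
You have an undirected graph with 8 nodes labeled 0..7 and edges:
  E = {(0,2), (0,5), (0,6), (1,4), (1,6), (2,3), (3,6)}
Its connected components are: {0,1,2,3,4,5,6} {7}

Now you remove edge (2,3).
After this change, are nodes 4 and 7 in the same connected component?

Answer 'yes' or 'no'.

Initial components: {0,1,2,3,4,5,6} {7}
Removing edge (2,3): not a bridge — component count unchanged at 2.
New components: {0,1,2,3,4,5,6} {7}
Are 4 and 7 in the same component? no

Answer: no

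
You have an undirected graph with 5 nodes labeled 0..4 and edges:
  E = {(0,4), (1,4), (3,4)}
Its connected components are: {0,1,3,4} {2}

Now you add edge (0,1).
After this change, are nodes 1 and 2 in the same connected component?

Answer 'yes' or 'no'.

Answer: no

Derivation:
Initial components: {0,1,3,4} {2}
Adding edge (0,1): both already in same component {0,1,3,4}. No change.
New components: {0,1,3,4} {2}
Are 1 and 2 in the same component? no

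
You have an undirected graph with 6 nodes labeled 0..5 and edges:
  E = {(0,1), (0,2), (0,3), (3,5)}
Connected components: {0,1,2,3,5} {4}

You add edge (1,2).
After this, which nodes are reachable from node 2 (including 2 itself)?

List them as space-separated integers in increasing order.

Before: nodes reachable from 2: {0,1,2,3,5}
Adding (1,2): both endpoints already in same component. Reachability from 2 unchanged.
After: nodes reachable from 2: {0,1,2,3,5}

Answer: 0 1 2 3 5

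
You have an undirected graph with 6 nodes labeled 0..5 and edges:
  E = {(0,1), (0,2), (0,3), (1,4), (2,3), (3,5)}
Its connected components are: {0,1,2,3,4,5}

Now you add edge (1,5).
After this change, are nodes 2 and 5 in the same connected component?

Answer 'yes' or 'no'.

Answer: yes

Derivation:
Initial components: {0,1,2,3,4,5}
Adding edge (1,5): both already in same component {0,1,2,3,4,5}. No change.
New components: {0,1,2,3,4,5}
Are 2 and 5 in the same component? yes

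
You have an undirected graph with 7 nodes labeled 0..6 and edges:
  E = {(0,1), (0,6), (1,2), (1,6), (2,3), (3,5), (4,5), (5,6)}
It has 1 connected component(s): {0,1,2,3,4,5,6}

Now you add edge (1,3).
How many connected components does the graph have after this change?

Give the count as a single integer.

Initial component count: 1
Add (1,3): endpoints already in same component. Count unchanged: 1.
New component count: 1

Answer: 1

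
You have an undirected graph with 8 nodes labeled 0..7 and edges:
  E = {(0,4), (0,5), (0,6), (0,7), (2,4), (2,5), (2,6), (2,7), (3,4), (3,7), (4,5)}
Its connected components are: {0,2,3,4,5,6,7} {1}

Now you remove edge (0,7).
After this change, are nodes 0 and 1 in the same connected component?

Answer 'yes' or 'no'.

Answer: no

Derivation:
Initial components: {0,2,3,4,5,6,7} {1}
Removing edge (0,7): not a bridge — component count unchanged at 2.
New components: {0,2,3,4,5,6,7} {1}
Are 0 and 1 in the same component? no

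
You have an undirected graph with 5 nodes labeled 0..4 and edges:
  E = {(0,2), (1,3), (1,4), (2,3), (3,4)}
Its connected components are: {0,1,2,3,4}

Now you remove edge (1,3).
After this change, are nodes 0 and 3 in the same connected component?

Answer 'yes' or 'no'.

Answer: yes

Derivation:
Initial components: {0,1,2,3,4}
Removing edge (1,3): not a bridge — component count unchanged at 1.
New components: {0,1,2,3,4}
Are 0 and 3 in the same component? yes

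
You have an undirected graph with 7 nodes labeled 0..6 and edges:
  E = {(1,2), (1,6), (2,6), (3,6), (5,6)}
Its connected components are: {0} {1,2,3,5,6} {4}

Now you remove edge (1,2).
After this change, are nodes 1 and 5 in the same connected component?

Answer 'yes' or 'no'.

Answer: yes

Derivation:
Initial components: {0} {1,2,3,5,6} {4}
Removing edge (1,2): not a bridge — component count unchanged at 3.
New components: {0} {1,2,3,5,6} {4}
Are 1 and 5 in the same component? yes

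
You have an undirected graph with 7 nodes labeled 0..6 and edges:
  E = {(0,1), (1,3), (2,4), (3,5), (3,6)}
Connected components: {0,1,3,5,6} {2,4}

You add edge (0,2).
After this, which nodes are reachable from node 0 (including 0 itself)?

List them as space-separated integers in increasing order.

Before: nodes reachable from 0: {0,1,3,5,6}
Adding (0,2): merges 0's component with another. Reachability grows.
After: nodes reachable from 0: {0,1,2,3,4,5,6}

Answer: 0 1 2 3 4 5 6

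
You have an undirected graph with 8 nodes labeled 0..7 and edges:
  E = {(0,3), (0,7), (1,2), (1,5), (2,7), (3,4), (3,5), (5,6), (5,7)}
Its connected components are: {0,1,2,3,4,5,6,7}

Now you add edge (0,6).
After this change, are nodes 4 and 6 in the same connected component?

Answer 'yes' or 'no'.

Answer: yes

Derivation:
Initial components: {0,1,2,3,4,5,6,7}
Adding edge (0,6): both already in same component {0,1,2,3,4,5,6,7}. No change.
New components: {0,1,2,3,4,5,6,7}
Are 4 and 6 in the same component? yes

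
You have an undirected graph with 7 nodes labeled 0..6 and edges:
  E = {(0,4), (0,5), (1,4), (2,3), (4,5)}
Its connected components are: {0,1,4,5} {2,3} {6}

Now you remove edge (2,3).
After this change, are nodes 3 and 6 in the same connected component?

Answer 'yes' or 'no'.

Initial components: {0,1,4,5} {2,3} {6}
Removing edge (2,3): it was a bridge — component count 3 -> 4.
New components: {0,1,4,5} {2} {3} {6}
Are 3 and 6 in the same component? no

Answer: no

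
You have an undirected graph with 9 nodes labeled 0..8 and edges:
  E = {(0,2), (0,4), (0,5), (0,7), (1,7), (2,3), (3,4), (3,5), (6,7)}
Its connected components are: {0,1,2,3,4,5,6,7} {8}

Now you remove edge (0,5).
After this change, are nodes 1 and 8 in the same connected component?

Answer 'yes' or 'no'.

Initial components: {0,1,2,3,4,5,6,7} {8}
Removing edge (0,5): not a bridge — component count unchanged at 2.
New components: {0,1,2,3,4,5,6,7} {8}
Are 1 and 8 in the same component? no

Answer: no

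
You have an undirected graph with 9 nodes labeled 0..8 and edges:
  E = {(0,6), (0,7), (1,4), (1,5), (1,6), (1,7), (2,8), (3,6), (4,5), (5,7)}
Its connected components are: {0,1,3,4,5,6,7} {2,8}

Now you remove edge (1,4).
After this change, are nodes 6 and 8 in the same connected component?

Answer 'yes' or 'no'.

Answer: no

Derivation:
Initial components: {0,1,3,4,5,6,7} {2,8}
Removing edge (1,4): not a bridge — component count unchanged at 2.
New components: {0,1,3,4,5,6,7} {2,8}
Are 6 and 8 in the same component? no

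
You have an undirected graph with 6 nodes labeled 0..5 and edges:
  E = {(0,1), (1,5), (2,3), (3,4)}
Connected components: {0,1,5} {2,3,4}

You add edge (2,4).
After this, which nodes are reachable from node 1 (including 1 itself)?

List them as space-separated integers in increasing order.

Before: nodes reachable from 1: {0,1,5}
Adding (2,4): both endpoints already in same component. Reachability from 1 unchanged.
After: nodes reachable from 1: {0,1,5}

Answer: 0 1 5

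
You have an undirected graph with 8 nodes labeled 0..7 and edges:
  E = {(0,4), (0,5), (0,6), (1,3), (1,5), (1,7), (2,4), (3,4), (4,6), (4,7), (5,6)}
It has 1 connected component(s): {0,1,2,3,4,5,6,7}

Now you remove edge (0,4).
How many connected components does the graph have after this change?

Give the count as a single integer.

Answer: 1

Derivation:
Initial component count: 1
Remove (0,4): not a bridge. Count unchanged: 1.
  After removal, components: {0,1,2,3,4,5,6,7}
New component count: 1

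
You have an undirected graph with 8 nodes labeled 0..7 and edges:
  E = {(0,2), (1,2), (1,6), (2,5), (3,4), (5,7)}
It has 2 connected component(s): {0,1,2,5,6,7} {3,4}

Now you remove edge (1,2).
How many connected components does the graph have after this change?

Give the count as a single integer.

Answer: 3

Derivation:
Initial component count: 2
Remove (1,2): it was a bridge. Count increases: 2 -> 3.
  After removal, components: {0,2,5,7} {1,6} {3,4}
New component count: 3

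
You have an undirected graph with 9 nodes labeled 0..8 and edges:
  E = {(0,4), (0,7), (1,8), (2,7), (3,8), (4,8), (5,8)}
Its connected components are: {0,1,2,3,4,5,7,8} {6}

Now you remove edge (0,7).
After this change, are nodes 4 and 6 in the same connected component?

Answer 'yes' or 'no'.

Initial components: {0,1,2,3,4,5,7,8} {6}
Removing edge (0,7): it was a bridge — component count 2 -> 3.
New components: {0,1,3,4,5,8} {2,7} {6}
Are 4 and 6 in the same component? no

Answer: no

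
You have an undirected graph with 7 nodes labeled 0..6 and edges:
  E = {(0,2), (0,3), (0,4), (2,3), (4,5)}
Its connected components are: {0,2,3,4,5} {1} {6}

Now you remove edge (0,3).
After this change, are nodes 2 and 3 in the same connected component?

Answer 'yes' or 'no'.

Answer: yes

Derivation:
Initial components: {0,2,3,4,5} {1} {6}
Removing edge (0,3): not a bridge — component count unchanged at 3.
New components: {0,2,3,4,5} {1} {6}
Are 2 and 3 in the same component? yes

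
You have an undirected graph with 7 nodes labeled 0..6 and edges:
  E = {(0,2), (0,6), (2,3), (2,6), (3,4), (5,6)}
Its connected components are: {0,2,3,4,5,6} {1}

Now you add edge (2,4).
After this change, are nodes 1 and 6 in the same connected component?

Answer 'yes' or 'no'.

Answer: no

Derivation:
Initial components: {0,2,3,4,5,6} {1}
Adding edge (2,4): both already in same component {0,2,3,4,5,6}. No change.
New components: {0,2,3,4,5,6} {1}
Are 1 and 6 in the same component? no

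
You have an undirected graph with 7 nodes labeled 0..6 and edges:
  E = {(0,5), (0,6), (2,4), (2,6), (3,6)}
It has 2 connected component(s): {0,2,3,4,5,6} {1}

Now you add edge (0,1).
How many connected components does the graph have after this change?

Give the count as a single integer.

Answer: 1

Derivation:
Initial component count: 2
Add (0,1): merges two components. Count decreases: 2 -> 1.
New component count: 1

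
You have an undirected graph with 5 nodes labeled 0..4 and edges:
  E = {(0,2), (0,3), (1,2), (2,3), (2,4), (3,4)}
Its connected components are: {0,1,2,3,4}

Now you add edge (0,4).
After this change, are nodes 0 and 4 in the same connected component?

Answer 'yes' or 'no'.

Answer: yes

Derivation:
Initial components: {0,1,2,3,4}
Adding edge (0,4): both already in same component {0,1,2,3,4}. No change.
New components: {0,1,2,3,4}
Are 0 and 4 in the same component? yes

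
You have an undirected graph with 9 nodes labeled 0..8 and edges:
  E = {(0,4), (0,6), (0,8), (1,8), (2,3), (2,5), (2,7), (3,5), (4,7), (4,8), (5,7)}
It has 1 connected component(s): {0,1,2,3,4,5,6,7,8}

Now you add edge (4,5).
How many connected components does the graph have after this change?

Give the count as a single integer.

Answer: 1

Derivation:
Initial component count: 1
Add (4,5): endpoints already in same component. Count unchanged: 1.
New component count: 1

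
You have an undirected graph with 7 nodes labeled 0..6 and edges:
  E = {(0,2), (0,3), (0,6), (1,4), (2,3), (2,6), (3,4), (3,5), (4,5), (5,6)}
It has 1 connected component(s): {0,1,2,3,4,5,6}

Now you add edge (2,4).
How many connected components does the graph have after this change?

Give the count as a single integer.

Initial component count: 1
Add (2,4): endpoints already in same component. Count unchanged: 1.
New component count: 1

Answer: 1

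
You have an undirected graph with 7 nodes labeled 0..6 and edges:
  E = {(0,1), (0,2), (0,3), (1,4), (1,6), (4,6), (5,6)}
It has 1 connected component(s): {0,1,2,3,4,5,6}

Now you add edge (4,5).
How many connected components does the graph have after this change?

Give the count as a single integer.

Answer: 1

Derivation:
Initial component count: 1
Add (4,5): endpoints already in same component. Count unchanged: 1.
New component count: 1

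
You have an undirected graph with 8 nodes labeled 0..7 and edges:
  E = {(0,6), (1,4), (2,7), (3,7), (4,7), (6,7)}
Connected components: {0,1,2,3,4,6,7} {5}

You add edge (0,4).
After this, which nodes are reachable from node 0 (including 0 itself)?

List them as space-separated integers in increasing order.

Before: nodes reachable from 0: {0,1,2,3,4,6,7}
Adding (0,4): both endpoints already in same component. Reachability from 0 unchanged.
After: nodes reachable from 0: {0,1,2,3,4,6,7}

Answer: 0 1 2 3 4 6 7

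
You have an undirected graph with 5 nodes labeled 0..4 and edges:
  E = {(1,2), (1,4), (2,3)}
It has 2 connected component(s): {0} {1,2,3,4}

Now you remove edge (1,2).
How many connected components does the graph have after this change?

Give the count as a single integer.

Initial component count: 2
Remove (1,2): it was a bridge. Count increases: 2 -> 3.
  After removal, components: {0} {1,4} {2,3}
New component count: 3

Answer: 3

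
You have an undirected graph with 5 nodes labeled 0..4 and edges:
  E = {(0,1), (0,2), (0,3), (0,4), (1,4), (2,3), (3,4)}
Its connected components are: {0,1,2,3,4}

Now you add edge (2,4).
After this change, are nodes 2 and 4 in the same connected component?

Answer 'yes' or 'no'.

Initial components: {0,1,2,3,4}
Adding edge (2,4): both already in same component {0,1,2,3,4}. No change.
New components: {0,1,2,3,4}
Are 2 and 4 in the same component? yes

Answer: yes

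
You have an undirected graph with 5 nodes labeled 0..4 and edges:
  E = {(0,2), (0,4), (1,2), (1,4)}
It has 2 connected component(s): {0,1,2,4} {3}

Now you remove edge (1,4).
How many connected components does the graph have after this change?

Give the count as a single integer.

Initial component count: 2
Remove (1,4): not a bridge. Count unchanged: 2.
  After removal, components: {0,1,2,4} {3}
New component count: 2

Answer: 2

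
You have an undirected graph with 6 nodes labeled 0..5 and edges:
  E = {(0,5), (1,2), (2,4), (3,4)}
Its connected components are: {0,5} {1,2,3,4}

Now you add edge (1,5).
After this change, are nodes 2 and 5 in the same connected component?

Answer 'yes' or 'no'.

Initial components: {0,5} {1,2,3,4}
Adding edge (1,5): merges {1,2,3,4} and {0,5}.
New components: {0,1,2,3,4,5}
Are 2 and 5 in the same component? yes

Answer: yes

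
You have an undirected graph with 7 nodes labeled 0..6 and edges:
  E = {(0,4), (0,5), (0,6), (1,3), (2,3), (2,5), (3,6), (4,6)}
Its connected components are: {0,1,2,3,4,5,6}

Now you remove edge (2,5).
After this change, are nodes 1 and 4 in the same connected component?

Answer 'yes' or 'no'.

Answer: yes

Derivation:
Initial components: {0,1,2,3,4,5,6}
Removing edge (2,5): not a bridge — component count unchanged at 1.
New components: {0,1,2,3,4,5,6}
Are 1 and 4 in the same component? yes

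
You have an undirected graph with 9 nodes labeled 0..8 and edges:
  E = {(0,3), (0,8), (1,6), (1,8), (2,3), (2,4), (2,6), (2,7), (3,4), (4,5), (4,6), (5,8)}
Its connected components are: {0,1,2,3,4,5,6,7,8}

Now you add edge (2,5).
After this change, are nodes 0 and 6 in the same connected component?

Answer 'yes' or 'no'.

Initial components: {0,1,2,3,4,5,6,7,8}
Adding edge (2,5): both already in same component {0,1,2,3,4,5,6,7,8}. No change.
New components: {0,1,2,3,4,5,6,7,8}
Are 0 and 6 in the same component? yes

Answer: yes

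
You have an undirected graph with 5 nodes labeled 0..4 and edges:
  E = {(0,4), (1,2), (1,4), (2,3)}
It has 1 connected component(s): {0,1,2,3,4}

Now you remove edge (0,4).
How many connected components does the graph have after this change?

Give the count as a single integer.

Answer: 2

Derivation:
Initial component count: 1
Remove (0,4): it was a bridge. Count increases: 1 -> 2.
  After removal, components: {0} {1,2,3,4}
New component count: 2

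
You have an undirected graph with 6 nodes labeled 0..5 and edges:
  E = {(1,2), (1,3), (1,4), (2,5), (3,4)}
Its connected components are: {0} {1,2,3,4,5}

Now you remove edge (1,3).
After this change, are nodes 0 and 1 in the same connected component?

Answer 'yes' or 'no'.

Answer: no

Derivation:
Initial components: {0} {1,2,3,4,5}
Removing edge (1,3): not a bridge — component count unchanged at 2.
New components: {0} {1,2,3,4,5}
Are 0 and 1 in the same component? no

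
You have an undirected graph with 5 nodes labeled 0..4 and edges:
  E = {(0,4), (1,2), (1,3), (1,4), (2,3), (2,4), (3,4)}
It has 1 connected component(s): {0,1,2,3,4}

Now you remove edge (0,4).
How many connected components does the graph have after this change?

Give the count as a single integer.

Answer: 2

Derivation:
Initial component count: 1
Remove (0,4): it was a bridge. Count increases: 1 -> 2.
  After removal, components: {0} {1,2,3,4}
New component count: 2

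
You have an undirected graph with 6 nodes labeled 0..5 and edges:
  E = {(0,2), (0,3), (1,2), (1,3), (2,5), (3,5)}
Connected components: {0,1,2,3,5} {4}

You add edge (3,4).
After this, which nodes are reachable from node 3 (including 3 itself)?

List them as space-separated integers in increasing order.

Answer: 0 1 2 3 4 5

Derivation:
Before: nodes reachable from 3: {0,1,2,3,5}
Adding (3,4): merges 3's component with another. Reachability grows.
After: nodes reachable from 3: {0,1,2,3,4,5}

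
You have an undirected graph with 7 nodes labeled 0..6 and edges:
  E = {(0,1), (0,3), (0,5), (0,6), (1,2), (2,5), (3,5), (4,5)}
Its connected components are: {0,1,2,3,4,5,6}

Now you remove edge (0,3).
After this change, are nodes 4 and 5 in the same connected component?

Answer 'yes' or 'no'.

Initial components: {0,1,2,3,4,5,6}
Removing edge (0,3): not a bridge — component count unchanged at 1.
New components: {0,1,2,3,4,5,6}
Are 4 and 5 in the same component? yes

Answer: yes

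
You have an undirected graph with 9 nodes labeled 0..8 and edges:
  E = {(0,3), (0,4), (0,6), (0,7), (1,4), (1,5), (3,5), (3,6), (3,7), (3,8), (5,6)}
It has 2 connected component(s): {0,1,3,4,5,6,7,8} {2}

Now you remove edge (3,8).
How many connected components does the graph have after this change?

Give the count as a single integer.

Initial component count: 2
Remove (3,8): it was a bridge. Count increases: 2 -> 3.
  After removal, components: {0,1,3,4,5,6,7} {2} {8}
New component count: 3

Answer: 3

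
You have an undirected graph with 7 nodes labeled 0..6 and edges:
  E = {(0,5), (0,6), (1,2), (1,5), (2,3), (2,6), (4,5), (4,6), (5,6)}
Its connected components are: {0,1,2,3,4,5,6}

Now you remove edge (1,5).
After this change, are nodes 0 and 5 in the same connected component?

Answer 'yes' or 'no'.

Answer: yes

Derivation:
Initial components: {0,1,2,3,4,5,6}
Removing edge (1,5): not a bridge — component count unchanged at 1.
New components: {0,1,2,3,4,5,6}
Are 0 and 5 in the same component? yes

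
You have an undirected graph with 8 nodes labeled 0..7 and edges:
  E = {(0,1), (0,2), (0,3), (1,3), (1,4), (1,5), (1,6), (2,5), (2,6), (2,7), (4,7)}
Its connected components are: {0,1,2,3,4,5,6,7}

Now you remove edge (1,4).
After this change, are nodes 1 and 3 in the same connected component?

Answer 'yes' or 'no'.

Initial components: {0,1,2,3,4,5,6,7}
Removing edge (1,4): not a bridge — component count unchanged at 1.
New components: {0,1,2,3,4,5,6,7}
Are 1 and 3 in the same component? yes

Answer: yes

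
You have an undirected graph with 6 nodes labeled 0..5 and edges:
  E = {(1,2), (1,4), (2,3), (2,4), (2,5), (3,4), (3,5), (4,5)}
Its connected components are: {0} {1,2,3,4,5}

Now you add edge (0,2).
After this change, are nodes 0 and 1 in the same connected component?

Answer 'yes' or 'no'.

Answer: yes

Derivation:
Initial components: {0} {1,2,3,4,5}
Adding edge (0,2): merges {0} and {1,2,3,4,5}.
New components: {0,1,2,3,4,5}
Are 0 and 1 in the same component? yes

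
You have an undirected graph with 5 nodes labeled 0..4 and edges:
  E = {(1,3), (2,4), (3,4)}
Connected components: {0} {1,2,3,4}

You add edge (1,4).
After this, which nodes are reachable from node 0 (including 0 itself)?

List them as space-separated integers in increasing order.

Answer: 0

Derivation:
Before: nodes reachable from 0: {0}
Adding (1,4): both endpoints already in same component. Reachability from 0 unchanged.
After: nodes reachable from 0: {0}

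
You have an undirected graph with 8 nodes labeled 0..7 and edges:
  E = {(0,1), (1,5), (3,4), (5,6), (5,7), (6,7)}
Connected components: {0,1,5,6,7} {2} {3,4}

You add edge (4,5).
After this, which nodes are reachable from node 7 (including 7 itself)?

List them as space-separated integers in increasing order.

Before: nodes reachable from 7: {0,1,5,6,7}
Adding (4,5): merges 7's component with another. Reachability grows.
After: nodes reachable from 7: {0,1,3,4,5,6,7}

Answer: 0 1 3 4 5 6 7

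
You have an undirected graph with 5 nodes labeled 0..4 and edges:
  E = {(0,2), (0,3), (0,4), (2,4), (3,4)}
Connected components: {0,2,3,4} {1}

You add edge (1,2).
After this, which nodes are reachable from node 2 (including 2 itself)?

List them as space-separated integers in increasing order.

Answer: 0 1 2 3 4

Derivation:
Before: nodes reachable from 2: {0,2,3,4}
Adding (1,2): merges 2's component with another. Reachability grows.
After: nodes reachable from 2: {0,1,2,3,4}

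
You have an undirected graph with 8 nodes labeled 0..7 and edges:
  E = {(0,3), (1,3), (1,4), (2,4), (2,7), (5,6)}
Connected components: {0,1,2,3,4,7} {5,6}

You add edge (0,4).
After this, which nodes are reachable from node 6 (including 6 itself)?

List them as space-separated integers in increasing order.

Answer: 5 6

Derivation:
Before: nodes reachable from 6: {5,6}
Adding (0,4): both endpoints already in same component. Reachability from 6 unchanged.
After: nodes reachable from 6: {5,6}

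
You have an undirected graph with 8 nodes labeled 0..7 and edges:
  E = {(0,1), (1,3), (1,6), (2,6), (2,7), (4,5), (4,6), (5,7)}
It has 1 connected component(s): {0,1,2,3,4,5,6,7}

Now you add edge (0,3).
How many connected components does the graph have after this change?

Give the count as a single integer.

Initial component count: 1
Add (0,3): endpoints already in same component. Count unchanged: 1.
New component count: 1

Answer: 1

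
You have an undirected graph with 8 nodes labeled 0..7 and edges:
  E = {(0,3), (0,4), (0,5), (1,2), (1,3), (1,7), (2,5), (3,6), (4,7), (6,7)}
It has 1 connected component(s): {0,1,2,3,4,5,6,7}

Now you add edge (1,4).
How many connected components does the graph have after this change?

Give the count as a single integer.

Answer: 1

Derivation:
Initial component count: 1
Add (1,4): endpoints already in same component. Count unchanged: 1.
New component count: 1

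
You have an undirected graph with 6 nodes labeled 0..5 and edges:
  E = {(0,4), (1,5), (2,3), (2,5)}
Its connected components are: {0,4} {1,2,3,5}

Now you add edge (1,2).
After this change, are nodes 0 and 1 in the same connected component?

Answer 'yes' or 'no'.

Initial components: {0,4} {1,2,3,5}
Adding edge (1,2): both already in same component {1,2,3,5}. No change.
New components: {0,4} {1,2,3,5}
Are 0 and 1 in the same component? no

Answer: no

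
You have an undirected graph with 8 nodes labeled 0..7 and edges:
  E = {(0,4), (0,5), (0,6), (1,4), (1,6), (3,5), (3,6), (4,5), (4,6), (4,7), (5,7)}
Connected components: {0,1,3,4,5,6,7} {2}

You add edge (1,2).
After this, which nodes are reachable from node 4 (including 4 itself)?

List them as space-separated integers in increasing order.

Before: nodes reachable from 4: {0,1,3,4,5,6,7}
Adding (1,2): merges 4's component with another. Reachability grows.
After: nodes reachable from 4: {0,1,2,3,4,5,6,7}

Answer: 0 1 2 3 4 5 6 7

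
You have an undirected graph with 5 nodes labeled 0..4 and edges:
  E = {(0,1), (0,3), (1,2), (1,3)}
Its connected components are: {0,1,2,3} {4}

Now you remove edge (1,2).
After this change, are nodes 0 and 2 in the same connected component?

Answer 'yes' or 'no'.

Initial components: {0,1,2,3} {4}
Removing edge (1,2): it was a bridge — component count 2 -> 3.
New components: {0,1,3} {2} {4}
Are 0 and 2 in the same component? no

Answer: no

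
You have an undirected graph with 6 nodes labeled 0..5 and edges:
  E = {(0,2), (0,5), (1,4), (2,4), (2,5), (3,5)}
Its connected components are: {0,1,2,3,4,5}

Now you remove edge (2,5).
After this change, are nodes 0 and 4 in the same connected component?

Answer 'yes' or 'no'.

Initial components: {0,1,2,3,4,5}
Removing edge (2,5): not a bridge — component count unchanged at 1.
New components: {0,1,2,3,4,5}
Are 0 and 4 in the same component? yes

Answer: yes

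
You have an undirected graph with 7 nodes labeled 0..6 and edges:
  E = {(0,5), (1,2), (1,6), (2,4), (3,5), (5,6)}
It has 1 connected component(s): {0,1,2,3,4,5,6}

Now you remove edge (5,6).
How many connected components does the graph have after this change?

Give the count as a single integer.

Answer: 2

Derivation:
Initial component count: 1
Remove (5,6): it was a bridge. Count increases: 1 -> 2.
  After removal, components: {0,3,5} {1,2,4,6}
New component count: 2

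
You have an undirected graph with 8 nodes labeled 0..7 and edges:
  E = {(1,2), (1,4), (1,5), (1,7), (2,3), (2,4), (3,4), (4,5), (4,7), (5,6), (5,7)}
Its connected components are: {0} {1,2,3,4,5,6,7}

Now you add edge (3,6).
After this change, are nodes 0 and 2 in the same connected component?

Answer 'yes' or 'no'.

Answer: no

Derivation:
Initial components: {0} {1,2,3,4,5,6,7}
Adding edge (3,6): both already in same component {1,2,3,4,5,6,7}. No change.
New components: {0} {1,2,3,4,5,6,7}
Are 0 and 2 in the same component? no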